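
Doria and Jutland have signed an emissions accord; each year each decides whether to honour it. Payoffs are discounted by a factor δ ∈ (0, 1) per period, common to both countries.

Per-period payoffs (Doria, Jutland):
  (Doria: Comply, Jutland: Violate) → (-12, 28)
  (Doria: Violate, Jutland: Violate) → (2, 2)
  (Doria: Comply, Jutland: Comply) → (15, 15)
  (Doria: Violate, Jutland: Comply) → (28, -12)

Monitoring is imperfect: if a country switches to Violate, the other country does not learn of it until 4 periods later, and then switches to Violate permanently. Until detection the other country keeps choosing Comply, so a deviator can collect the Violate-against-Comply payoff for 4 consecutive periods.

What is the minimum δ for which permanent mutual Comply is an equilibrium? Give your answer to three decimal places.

0.841

The best deviation is to choose Violate for all 4 undetected periods, earning 28 each, then 2 forever once detected.
Deviation value: 28(1−δ^4)/(1−δ) + 2δ^4/(1−δ); cooperation value: 15/(1−δ).
IC: 15 ≥ 28(1−δ^4) + 2δ^4 = 28 − 26δ^4.
So δ^4 ≥ 13/26 = 1/2, giving δ ≥ (1/2)^(1/4) ≈ 0.841.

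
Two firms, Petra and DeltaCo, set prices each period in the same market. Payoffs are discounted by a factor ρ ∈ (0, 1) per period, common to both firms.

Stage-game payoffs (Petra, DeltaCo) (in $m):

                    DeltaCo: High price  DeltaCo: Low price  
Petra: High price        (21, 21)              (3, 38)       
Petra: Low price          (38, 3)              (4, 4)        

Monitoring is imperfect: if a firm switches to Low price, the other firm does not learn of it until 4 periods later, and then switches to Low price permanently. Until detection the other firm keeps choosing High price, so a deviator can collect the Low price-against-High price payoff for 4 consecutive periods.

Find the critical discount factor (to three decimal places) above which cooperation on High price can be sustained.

0.841

The best deviation is to choose Low price for all 4 undetected periods, earning 38 each, then 4 forever once detected.
Deviation value: 38(1−ρ^4)/(1−ρ) + 4ρ^4/(1−ρ); cooperation value: 21/(1−ρ).
IC: 21 ≥ 38(1−ρ^4) + 4ρ^4 = 38 − 34ρ^4.
So ρ^4 ≥ 17/34 = 1/2, giving ρ ≥ (1/2)^(1/4) ≈ 0.841.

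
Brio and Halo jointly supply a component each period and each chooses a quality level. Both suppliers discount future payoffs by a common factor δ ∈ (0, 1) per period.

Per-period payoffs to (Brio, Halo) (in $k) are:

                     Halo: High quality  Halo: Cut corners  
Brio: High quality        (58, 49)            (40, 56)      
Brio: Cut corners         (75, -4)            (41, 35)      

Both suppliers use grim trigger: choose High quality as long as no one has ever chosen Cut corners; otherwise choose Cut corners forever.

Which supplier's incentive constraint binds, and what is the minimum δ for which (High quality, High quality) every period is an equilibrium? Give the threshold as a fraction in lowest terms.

Brio; δ ≥ 1/2

Brio's threshold: (75−58)/(75−41) = 1/2.
Halo's threshold: (56−49)/(56−35) = 1/3.
1/2 > 1/3, so Brio binds and δ* = 1/2.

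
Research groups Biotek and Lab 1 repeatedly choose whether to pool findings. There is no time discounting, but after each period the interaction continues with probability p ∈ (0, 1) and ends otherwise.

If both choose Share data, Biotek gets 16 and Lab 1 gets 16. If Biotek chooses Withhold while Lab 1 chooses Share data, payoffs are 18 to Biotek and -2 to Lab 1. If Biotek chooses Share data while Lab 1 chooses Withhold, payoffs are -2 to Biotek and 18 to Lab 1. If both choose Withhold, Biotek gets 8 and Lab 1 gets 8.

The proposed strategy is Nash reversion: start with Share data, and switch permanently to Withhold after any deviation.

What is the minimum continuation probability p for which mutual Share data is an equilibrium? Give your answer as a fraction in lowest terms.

1/5

With no time discounting, the continuation probability p plays the role of the discount factor.
Grim-trigger IC: 16/(1−p) ≥ 18 + 8p/(1−p) ⇒ p ≥ (18−16)/(18−8) = 1/5.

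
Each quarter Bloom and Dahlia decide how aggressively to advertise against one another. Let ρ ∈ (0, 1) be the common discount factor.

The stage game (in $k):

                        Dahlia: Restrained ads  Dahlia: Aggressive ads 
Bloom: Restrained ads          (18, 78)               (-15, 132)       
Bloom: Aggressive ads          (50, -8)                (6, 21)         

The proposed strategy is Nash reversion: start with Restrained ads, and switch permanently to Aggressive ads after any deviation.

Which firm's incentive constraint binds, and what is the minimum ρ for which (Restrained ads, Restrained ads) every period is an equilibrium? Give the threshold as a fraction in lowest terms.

Bloom; ρ ≥ 8/11

Bloom's threshold: (50−18)/(50−6) = 8/11.
Dahlia's threshold: (132−78)/(132−21) = 18/37.
8/11 > 18/37, so Bloom binds and ρ* = 8/11.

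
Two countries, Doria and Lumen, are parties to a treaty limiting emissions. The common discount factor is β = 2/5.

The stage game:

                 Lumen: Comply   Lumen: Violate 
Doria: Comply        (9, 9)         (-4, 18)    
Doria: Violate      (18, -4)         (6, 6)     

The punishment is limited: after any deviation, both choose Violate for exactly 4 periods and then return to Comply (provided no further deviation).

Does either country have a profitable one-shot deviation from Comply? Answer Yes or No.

Yes

Comparing payoff streams over the 5 periods until play realigns: cooperate → 9(1+β+…+β^4); deviate → 18 + 6(β+…+β^4).
Cooperation is sustained iff (9−6)(β+…+β^4) ≥ 18−9.
β+…+β^4 = 2/5·(1−(2/5)^4)/(1−2/5) = 0.6496, and (18−9)/(9−6) = 3.0000.
0.6496 < 3.0000, so cooperation is not sustainable.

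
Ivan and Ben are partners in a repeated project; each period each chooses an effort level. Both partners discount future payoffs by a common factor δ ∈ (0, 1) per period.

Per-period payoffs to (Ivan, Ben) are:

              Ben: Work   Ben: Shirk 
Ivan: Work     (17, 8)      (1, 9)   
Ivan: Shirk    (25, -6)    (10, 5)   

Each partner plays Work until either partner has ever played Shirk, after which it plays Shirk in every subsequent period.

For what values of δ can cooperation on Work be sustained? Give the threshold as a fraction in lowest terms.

8/15

Ivan's threshold: (25−17)/(25−10) = 8/15.
Ben's threshold: (9−8)/(9−5) = 1/4.
8/15 > 1/4, so Ivan binds and δ* = 8/15.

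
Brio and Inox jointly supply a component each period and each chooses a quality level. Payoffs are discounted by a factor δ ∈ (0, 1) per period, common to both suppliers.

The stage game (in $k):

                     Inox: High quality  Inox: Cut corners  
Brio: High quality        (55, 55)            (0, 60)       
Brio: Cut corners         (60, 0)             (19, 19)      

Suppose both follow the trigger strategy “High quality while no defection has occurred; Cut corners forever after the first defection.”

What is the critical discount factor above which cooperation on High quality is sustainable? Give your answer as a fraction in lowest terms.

One-period gain from deviating is 60 − 55 = 5. The loss is 55 − 19 = 36 in every subsequent period, with present value 36·δ/(1−δ).
Deviation is unprofitable when 36·δ/(1−δ) ≥ 5, i.e. δ/(1−δ) ≥ 5/36.
Equivalently δ ≥ 5/(5+36) = 5/41.

5/41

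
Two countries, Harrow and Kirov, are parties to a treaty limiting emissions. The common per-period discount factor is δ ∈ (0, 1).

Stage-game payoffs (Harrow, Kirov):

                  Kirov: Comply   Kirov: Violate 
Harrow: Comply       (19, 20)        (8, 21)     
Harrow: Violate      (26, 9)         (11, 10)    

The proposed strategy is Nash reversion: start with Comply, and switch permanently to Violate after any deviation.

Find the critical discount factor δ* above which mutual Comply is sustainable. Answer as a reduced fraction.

Harrow: cooperation gives 19 each period; deviation gives 26 once then 11 forever.
  19/(1−δ) ≥ 26 + 11δ/(1−δ) ⇒ δ ≥ 7/15.
Kirov: cooperation gives 20 each period; deviation gives 21 once then 10 forever.
  δ ≥ 1/11.
Both must hold, so the binding constraint is Harrow's: δ ≥ 7/15.

7/15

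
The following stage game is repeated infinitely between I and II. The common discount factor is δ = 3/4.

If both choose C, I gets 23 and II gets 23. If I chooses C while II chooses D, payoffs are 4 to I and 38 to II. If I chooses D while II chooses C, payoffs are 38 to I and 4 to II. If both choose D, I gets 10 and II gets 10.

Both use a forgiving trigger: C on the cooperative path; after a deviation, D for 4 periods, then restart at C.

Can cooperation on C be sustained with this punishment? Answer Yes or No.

Yes

A one-shot deviation gives 38 now, then 10 for 4 periods, then back to 23.
Gain from deviating: (38−23) today; loss: (23−10) in each of the next 4 periods.
No-deviation condition: (23−10)(δ+…+δ^4) ≥ 38−23, i.e. δ+…+δ^4 ≥ 15/13.
At δ = 3/4: δ+…+δ^4 = 2.0508 ≥ 1.1538.
So cooperation is sustainable.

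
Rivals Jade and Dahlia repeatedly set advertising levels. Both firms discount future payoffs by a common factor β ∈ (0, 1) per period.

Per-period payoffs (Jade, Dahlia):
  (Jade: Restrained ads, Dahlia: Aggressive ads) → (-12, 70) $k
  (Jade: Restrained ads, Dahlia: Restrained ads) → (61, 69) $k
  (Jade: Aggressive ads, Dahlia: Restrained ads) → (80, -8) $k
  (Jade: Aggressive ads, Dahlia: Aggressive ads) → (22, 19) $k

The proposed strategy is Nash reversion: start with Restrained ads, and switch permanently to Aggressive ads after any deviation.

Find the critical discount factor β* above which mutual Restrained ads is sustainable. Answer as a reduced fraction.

Jade: cooperation gives 61 each period; deviation gives 80 once then 22 forever.
  61/(1−β) ≥ 80 + 22β/(1−β) ⇒ β ≥ 19/58.
Dahlia: cooperation gives 69 each period; deviation gives 70 once then 19 forever.
  β ≥ 1/51.
Both must hold, so the binding constraint is Jade's: β ≥ 19/58.

19/58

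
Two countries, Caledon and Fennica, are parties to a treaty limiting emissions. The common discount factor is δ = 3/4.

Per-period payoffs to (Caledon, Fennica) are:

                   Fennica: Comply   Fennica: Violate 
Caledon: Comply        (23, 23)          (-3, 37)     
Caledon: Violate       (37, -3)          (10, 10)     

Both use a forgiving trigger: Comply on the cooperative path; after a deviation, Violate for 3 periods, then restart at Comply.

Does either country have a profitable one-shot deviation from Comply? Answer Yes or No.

Comparing payoff streams over the 4 periods until play realigns: cooperate → 23(1+δ+…+δ^3); deviate → 37 + 10(δ+…+δ^3).
Cooperation is sustained iff (23−10)(δ+…+δ^3) ≥ 37−23.
δ+…+δ^3 = 3/4·(1−(3/4)^3)/(1−3/4) = 1.7344, and (37−23)/(23−10) = 1.0769.
1.7344 ≥ 1.0769, so cooperation is sustainable.

No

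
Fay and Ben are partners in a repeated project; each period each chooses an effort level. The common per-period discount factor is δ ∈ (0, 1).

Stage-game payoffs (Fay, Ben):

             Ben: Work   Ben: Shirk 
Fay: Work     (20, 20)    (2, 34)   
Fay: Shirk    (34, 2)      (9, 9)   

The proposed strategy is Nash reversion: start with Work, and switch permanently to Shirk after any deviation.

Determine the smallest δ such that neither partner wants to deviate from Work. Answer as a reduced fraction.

Under grim trigger the critical discount factor is (T−C)/(T−P) with T = 34, C = 20, P = 9.
δ* = (34−20)/(34−9) = 14/25.

14/25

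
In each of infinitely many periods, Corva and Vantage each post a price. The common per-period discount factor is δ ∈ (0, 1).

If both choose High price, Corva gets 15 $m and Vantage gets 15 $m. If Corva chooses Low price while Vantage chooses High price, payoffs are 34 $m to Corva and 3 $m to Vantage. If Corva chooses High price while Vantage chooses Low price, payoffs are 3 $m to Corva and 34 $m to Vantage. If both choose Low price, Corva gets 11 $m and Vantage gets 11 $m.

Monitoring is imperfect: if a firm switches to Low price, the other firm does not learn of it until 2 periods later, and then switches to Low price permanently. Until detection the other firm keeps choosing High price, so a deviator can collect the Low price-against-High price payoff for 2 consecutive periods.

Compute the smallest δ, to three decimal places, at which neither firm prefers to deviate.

0.909

A deviator earns 34 for 2 periods, then 11 forever; cooperating earns 15 forever. Multiplying the IC by (1−δ):
15 ≥ 34(1−δ^2) + 11δ^2, so 23·δ^2 ≥ 19 and δ^2 ≥ 19/23.
δ ≥ (19/23)^(1/2) ≈ 0.909.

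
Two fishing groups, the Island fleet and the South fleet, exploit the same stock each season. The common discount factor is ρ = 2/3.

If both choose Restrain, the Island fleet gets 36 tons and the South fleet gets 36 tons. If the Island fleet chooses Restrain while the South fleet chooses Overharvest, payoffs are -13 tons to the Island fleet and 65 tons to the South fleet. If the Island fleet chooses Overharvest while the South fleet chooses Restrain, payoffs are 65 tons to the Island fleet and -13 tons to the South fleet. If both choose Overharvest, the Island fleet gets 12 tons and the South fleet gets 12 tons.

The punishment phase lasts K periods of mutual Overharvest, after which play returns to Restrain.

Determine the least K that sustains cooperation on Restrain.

3

No profitable deviation requires (36−12)(ρ+…+ρ^K) ≥ 65−36, i.e. ρ+…+ρ^K ≥ 29/24 ≈ 1.2083.
With ρ = 2/3, the partial sums are K=1: 0.6667, K=2: 1.1111, K=3: 1.4074.
K = 3 is the first length at which the sum reaches 1.2083.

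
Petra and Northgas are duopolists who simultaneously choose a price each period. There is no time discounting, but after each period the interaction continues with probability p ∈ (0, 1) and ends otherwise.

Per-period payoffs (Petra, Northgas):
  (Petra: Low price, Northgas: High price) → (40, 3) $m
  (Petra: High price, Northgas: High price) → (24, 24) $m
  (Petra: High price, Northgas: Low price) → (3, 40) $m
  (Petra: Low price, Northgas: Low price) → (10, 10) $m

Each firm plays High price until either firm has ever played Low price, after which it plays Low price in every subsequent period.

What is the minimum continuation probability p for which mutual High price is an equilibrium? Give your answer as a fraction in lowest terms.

Expected cooperation value is 24 + p·24 + p²·24 + … = 24/(1−p); deviation gives 40 + p·10/(1−p).
24 ≥ 40(1−p) + 10p ⇒ 30p ≥ 16 ⇒ p ≥ 16/30 = 8/15.

8/15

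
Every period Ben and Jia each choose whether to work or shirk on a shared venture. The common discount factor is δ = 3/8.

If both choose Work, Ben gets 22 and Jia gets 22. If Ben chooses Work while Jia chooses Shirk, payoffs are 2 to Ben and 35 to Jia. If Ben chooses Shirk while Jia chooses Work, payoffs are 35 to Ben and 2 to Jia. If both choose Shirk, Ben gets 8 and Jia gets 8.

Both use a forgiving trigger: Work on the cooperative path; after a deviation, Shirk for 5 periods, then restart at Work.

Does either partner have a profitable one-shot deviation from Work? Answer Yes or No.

Comparing payoff streams over the 6 periods until play realigns: cooperate → 22(1+δ+…+δ^5); deviate → 35 + 8(δ+…+δ^5).
Cooperation is sustained iff (22−8)(δ+…+δ^5) ≥ 35−22.
δ+…+δ^5 = 3/8·(1−(3/8)^5)/(1−3/8) = 0.5956, and (35−22)/(22−8) = 0.9286.
0.5956 < 0.9286, so cooperation is not sustainable.

Yes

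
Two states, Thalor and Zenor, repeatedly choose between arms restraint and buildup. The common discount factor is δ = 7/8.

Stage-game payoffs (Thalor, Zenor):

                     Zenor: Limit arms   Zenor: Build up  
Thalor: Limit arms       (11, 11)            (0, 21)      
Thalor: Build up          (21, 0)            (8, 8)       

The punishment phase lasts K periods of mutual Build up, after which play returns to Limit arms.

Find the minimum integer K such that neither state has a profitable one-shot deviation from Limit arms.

Need Σ_{k=1}^{K} δ^k ≥ (21−11)/(11−8) = 3.3333 at δ = 7/8.
At K = 4 the sum is 2.8967 < 3.3333; at K = 5 it is 3.4096 ≥ 3.3333.
So the minimum punishment length is K = 5.

5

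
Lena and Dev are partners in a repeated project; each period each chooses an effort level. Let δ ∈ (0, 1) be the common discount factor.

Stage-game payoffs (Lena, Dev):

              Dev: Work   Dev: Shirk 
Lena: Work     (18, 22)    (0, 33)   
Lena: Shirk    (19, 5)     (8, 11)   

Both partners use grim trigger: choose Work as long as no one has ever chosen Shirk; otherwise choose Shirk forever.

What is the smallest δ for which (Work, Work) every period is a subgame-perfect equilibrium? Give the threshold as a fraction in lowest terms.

1/2

Lena: cooperation gives 18 each period; deviation gives 19 once then 8 forever.
  18/(1−δ) ≥ 19 + 8δ/(1−δ) ⇒ δ ≥ 1/11.
Dev: cooperation gives 22 each period; deviation gives 33 once then 11 forever.
  δ ≥ 11/22 = 1/2.
Both must hold, so the binding constraint is Dev's: δ ≥ 1/2.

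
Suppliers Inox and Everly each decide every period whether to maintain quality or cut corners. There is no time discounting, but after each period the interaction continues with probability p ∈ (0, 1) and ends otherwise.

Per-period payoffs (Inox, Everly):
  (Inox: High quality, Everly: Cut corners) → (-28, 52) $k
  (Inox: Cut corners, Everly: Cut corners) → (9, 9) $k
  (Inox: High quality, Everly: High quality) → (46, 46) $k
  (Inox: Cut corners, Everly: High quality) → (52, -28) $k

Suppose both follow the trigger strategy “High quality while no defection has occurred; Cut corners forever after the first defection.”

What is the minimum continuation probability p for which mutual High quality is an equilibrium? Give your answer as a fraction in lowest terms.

6/43

Expected cooperation value is 46 + p·46 + p²·46 + … = 46/(1−p); deviation gives 52 + p·9/(1−p).
46 ≥ 52(1−p) + 9p ⇒ 43p ≥ 6 ⇒ p ≥ 6/43.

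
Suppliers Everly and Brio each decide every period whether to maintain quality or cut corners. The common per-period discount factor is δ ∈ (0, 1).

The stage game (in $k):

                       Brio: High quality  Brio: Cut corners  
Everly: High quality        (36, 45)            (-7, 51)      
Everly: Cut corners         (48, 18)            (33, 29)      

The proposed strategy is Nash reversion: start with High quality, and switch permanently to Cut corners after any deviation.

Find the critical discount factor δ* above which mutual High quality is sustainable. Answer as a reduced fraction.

Everly's threshold: (48−36)/(48−33) = 4/5.
Brio's threshold: (51−45)/(51−29) = 3/11.
4/5 > 3/11, so Everly binds and δ* = 4/5.

4/5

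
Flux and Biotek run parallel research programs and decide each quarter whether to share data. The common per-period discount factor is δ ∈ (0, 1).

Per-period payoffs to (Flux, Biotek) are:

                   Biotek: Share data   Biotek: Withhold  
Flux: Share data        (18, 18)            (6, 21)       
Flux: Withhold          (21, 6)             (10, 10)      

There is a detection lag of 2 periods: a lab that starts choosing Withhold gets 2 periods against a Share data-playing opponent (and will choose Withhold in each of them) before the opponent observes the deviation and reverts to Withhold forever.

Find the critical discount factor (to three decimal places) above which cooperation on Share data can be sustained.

0.522

Deviating for the 2 undetected periods gains 21−18 = 3 per period over cooperation, then loses 18−10 = 8 per period forever once punishment starts.
Gain: 3(1 + δ + … + δ^1); loss: 8·δ^2/(1−δ).
No profitable deviation ⇔ 3(1−δ^2) ≤ 8·δ^2, i.e. δ^2 ≥ 3/(3+8) = 3/11.
Hence δ ≥ (3/11)^(1/2) ≈ 0.522.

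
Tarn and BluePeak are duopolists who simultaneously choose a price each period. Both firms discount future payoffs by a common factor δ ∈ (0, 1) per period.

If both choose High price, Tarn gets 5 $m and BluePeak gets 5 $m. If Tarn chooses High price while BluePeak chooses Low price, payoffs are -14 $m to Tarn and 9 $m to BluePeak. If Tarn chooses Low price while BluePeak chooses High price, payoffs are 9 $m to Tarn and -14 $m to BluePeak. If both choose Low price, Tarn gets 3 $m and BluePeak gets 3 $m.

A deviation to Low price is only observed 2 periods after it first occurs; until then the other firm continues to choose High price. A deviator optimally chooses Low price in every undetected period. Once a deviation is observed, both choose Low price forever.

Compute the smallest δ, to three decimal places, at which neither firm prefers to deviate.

The best deviation is to choose Low price for all 2 undetected periods, earning 9 each, then 3 forever once detected.
Deviation value: 9(1−δ^2)/(1−δ) + 3δ^2/(1−δ); cooperation value: 5/(1−δ).
IC: 5 ≥ 9(1−δ^2) + 3δ^2 = 9 − 6δ^2.
So δ^2 ≥ 4/6 = 2/3, giving δ ≥ (2/3)^(1/2) ≈ 0.816.

0.816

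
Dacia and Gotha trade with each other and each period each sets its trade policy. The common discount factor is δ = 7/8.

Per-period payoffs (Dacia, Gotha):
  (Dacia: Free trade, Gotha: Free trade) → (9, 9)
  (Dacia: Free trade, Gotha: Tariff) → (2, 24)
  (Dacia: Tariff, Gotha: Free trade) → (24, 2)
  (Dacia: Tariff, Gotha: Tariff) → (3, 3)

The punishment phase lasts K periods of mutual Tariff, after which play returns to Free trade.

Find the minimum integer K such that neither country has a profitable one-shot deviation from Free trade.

4

No profitable deviation requires (9−3)(δ+…+δ^K) ≥ 24−9, i.e. δ+…+δ^K ≥ 5/2 ≈ 2.5000.
With δ = 7/8, the partial sums are K=1: 0.8750, K=2: 1.6406, K=3: 2.3105, K=4: 2.8967.
K = 4 is the first length at which the sum reaches 2.5000.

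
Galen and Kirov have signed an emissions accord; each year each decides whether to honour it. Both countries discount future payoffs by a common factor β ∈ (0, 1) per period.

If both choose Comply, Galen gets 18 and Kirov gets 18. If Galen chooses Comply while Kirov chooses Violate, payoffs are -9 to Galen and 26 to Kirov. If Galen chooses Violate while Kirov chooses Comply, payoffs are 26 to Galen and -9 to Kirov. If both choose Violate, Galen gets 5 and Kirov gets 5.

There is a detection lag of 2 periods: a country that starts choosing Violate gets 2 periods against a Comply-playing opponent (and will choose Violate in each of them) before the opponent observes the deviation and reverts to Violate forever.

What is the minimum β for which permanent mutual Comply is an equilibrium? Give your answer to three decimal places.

0.617

Deviating for the 2 undetected periods gains 26−18 = 8 per period over cooperation, then loses 18−5 = 13 per period forever once punishment starts.
Gain: 8(1 + β + … + β^1); loss: 13·β^2/(1−β).
No profitable deviation ⇔ 8(1−β^2) ≤ 13·β^2, i.e. β^2 ≥ 8/(8+13) = 8/21.
Hence β ≥ (8/21)^(1/2) ≈ 0.617.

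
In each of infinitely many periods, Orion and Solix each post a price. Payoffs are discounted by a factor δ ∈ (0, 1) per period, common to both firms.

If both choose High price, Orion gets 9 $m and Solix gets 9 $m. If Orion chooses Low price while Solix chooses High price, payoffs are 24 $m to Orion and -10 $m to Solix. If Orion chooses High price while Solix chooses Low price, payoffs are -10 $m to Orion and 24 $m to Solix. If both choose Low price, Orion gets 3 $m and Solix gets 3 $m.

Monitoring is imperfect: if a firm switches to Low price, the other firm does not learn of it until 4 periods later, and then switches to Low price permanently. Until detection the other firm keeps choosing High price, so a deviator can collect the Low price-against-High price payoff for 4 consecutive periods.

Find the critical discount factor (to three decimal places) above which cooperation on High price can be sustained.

Deviating for the 4 undetected periods gains 24−9 = 15 per period over cooperation, then loses 9−3 = 6 per period forever once punishment starts.
Gain: 15(1 + δ + … + δ^3); loss: 6·δ^4/(1−δ).
No profitable deviation ⇔ 15(1−δ^4) ≤ 6·δ^4, i.e. δ^4 ≥ 15/(15+6) = 5/7.
Hence δ ≥ (5/7)^(1/4) ≈ 0.919.

0.919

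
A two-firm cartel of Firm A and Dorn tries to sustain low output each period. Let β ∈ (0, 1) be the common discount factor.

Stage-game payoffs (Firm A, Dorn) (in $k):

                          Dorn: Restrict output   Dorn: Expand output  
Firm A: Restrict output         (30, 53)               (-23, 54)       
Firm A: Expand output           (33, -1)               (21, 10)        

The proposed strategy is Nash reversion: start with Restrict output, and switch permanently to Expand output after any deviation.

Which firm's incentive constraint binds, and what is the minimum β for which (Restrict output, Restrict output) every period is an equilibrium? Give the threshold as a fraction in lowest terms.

Firm A; β ≥ 1/4

Firm A's threshold: (33−30)/(33−21) = 1/4.
Dorn's threshold: (54−53)/(54−10) = 1/44.
1/4 > 1/44, so Firm A binds and β* = 1/4.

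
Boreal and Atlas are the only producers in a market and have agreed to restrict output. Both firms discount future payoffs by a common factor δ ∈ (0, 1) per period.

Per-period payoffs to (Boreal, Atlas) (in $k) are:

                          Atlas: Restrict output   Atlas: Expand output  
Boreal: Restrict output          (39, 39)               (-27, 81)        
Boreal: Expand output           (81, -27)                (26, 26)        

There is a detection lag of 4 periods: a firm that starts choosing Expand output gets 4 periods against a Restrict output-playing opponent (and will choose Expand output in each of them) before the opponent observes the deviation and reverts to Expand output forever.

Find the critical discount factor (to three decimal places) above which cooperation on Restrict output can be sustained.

0.935

Deviating for the 4 undetected periods gains 81−39 = 42 per period over cooperation, then loses 39−26 = 13 per period forever once punishment starts.
Gain: 42(1 + δ + … + δ^3); loss: 13·δ^4/(1−δ).
No profitable deviation ⇔ 42(1−δ^4) ≤ 13·δ^4, i.e. δ^4 ≥ 42/(42+13) = 42/55.
Hence δ ≥ (42/55)^(1/4) ≈ 0.935.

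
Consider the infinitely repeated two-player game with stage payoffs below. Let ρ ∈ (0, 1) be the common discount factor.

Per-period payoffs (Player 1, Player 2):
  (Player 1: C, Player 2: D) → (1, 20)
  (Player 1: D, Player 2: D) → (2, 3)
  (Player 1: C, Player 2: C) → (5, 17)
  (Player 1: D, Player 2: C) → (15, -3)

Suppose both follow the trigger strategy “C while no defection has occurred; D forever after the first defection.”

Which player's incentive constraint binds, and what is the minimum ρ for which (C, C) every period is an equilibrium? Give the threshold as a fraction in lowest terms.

Player 1; ρ ≥ 10/13

Player 1: cooperation gives 5 each period; deviation gives 15 once then 2 forever.
  5/(1−ρ) ≥ 15 + 2ρ/(1−ρ) ⇒ ρ ≥ 10/13.
Player 2: cooperation gives 17 each period; deviation gives 20 once then 3 forever.
  ρ ≥ 3/17.
Both must hold, so the binding constraint is Player 1's: ρ ≥ 10/13.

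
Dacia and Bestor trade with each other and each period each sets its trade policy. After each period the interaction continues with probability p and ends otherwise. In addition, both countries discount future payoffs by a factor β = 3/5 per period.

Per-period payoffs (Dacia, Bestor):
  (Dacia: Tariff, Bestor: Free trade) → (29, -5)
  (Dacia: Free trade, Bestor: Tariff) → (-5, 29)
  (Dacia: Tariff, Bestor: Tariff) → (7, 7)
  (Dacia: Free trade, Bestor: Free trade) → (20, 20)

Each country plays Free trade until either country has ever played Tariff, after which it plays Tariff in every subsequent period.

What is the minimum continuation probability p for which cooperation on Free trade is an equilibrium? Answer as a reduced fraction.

Expected continuation weight on next period's payoff is β·p = 3/5·p, which plays the role of the discount factor.
Cooperation requires 3/5·p ≥ (29−20)/(29−7) = 9/22, hence p ≥ 15/22.

15/22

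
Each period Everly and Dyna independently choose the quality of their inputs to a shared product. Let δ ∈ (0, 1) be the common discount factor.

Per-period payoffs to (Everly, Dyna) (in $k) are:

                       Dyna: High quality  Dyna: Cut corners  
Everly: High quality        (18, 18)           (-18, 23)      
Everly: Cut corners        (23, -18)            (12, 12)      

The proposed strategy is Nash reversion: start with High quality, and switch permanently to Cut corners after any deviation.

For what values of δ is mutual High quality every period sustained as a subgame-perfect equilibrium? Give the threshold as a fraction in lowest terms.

5/11

One-period gain from deviating is 23 − 18 = 5. The loss is 18 − 12 = 6 in every subsequent period, with present value 6·δ/(1−δ).
Deviation is unprofitable when 6·δ/(1−δ) ≥ 5, i.e. δ/(1−δ) ≥ 5/6.
Equivalently δ ≥ 5/(5+6) = 5/11.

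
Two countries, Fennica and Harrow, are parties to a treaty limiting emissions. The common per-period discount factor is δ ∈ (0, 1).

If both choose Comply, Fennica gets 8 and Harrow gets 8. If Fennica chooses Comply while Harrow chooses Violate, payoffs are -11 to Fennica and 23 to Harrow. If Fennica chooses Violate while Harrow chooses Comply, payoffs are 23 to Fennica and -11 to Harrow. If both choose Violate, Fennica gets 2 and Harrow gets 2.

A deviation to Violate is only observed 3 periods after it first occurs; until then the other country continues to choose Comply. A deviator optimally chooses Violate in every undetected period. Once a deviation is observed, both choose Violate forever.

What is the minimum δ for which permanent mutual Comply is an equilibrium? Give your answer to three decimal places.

0.894

The best deviation is to choose Violate for all 3 undetected periods, earning 23 each, then 2 forever once detected.
Deviation value: 23(1−δ^3)/(1−δ) + 2δ^3/(1−δ); cooperation value: 8/(1−δ).
IC: 8 ≥ 23(1−δ^3) + 2δ^3 = 23 − 21δ^3.
So δ^3 ≥ 15/21 = 5/7, giving δ ≥ (5/7)^(1/3) ≈ 0.894.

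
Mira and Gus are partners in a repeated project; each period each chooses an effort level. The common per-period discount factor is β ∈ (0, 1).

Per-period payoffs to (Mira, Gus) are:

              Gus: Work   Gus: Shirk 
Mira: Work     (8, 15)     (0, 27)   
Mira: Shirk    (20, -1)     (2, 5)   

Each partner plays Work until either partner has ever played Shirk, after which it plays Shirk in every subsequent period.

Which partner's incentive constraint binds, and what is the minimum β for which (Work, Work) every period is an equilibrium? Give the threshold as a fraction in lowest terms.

Mira; β ≥ 2/3

Mira: cooperation gives 8 each period; deviation gives 20 once then 2 forever.
  8/(1−β) ≥ 20 + 2β/(1−β) ⇒ β ≥ 12/18 = 2/3.
Gus: cooperation gives 15 each period; deviation gives 27 once then 5 forever.
  β ≥ 12/22 = 6/11.
Both must hold, so the binding constraint is Mira's: β ≥ 2/3.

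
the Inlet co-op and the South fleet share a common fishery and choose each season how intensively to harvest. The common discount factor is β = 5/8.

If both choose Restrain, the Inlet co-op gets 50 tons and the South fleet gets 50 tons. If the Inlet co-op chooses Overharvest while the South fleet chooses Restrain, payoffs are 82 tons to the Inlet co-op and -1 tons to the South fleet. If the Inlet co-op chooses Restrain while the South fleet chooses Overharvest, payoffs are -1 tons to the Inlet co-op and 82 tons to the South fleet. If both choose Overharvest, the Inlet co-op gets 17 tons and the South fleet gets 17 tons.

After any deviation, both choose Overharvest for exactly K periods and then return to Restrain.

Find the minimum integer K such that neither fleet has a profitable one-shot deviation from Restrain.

2

IC: β(1−β^K)/(1−β) ≥ (82−50)/(50−17) = 32/33.
With β = 5/8: need 1 − β^K ≥ 32/33·(1−5/8)/(5/8), i.e. β^K ≤ 0.4182.
Since (5/8)^1 = 0.6250 and (5/8)^2 = 0.3906, the smallest such K is 2.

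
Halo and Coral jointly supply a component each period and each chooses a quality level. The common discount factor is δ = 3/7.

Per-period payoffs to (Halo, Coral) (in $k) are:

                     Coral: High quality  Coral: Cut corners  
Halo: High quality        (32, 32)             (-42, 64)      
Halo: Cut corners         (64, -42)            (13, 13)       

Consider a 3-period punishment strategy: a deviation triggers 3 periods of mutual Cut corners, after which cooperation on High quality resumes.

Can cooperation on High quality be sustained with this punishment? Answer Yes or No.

Comparing payoff streams over the 4 periods until play realigns: cooperate → 32(1+δ+…+δ^3); deviate → 64 + 13(δ+…+δ^3).
Cooperation is sustained iff (32−13)(δ+…+δ^3) ≥ 64−32.
δ+…+δ^3 = 3/7·(1−(3/7)^3)/(1−3/7) = 0.6910, and (64−32)/(32−13) = 1.6842.
0.6910 < 1.6842, so cooperation is not sustainable.

No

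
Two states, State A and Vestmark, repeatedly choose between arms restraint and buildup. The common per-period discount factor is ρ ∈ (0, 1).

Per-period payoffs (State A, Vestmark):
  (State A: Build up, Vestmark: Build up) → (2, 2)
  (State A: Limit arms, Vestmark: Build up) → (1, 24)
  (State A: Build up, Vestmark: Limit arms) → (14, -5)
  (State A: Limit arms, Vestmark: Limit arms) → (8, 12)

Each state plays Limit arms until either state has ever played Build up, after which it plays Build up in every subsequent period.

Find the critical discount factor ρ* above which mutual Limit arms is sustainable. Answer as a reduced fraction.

For State A: deviation gain 14−8 = 6, per-period punishment loss 8−2 = 6. IC gives ρ ≥ 6/12 = 1/2.
For Vestmark: gain 12, loss 10 per period, so ρ ≥ 12/22 = 6/11.
The tighter constraint is Vestmark's, so cooperation needs ρ ≥ 6/11.

6/11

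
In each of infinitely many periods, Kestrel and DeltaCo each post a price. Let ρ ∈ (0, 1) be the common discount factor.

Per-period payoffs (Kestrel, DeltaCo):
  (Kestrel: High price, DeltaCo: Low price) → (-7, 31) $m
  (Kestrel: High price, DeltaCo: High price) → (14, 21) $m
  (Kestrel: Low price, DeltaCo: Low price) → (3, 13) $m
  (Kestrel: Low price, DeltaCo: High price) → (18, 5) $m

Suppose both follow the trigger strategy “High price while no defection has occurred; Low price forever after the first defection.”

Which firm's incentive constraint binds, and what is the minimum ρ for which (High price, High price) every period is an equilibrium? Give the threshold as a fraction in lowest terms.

DeltaCo; ρ ≥ 5/9

For Kestrel: deviation gain 18−14 = 4, per-period punishment loss 14−3 = 11. IC gives ρ ≥ 4/15.
For DeltaCo: gain 10, loss 8 per period, so ρ ≥ 10/18 = 5/9.
The tighter constraint is DeltaCo's, so cooperation needs ρ ≥ 5/9.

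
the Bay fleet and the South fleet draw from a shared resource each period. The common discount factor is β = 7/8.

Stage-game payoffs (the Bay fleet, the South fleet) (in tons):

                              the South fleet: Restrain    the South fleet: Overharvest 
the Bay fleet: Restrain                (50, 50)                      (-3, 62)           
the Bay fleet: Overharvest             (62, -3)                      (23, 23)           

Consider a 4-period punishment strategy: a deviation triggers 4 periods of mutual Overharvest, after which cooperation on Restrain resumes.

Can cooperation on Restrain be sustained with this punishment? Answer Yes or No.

Yes

A one-shot deviation gives 62 now, then 23 for 4 periods, then back to 50.
Gain from deviating: (62−50) today; loss: (50−23) in each of the next 4 periods.
No-deviation condition: (50−23)(β+…+β^4) ≥ 62−50, i.e. β+…+β^4 ≥ 4/9.
At β = 7/8: β+…+β^4 = 2.8967 ≥ 0.4444.
So cooperation is sustainable.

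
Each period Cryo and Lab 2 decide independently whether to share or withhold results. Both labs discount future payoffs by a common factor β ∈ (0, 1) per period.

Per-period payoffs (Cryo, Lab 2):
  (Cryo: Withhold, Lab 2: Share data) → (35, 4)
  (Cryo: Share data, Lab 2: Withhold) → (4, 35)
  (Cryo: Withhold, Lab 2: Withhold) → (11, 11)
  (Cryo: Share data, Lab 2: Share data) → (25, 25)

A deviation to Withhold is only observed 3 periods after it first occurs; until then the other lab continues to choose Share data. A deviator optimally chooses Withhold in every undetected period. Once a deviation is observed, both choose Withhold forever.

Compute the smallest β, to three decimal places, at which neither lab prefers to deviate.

A deviator earns 35 for 3 periods, then 11 forever; cooperating earns 25 forever. Multiplying the IC by (1−β):
25 ≥ 35(1−β^3) + 11β^3, so 24·β^3 ≥ 10 and β^3 ≥ 5/12.
β ≥ (5/12)^(1/3) ≈ 0.747.

0.747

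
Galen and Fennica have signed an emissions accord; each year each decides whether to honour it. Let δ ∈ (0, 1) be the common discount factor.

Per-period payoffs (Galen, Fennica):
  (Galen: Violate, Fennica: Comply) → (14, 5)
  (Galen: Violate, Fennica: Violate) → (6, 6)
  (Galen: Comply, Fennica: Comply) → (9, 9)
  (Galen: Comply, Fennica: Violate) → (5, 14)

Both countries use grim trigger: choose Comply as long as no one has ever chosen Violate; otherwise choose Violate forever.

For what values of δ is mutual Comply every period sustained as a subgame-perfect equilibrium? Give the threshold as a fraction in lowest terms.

5/8

Under grim trigger the critical discount factor is (T−C)/(T−P) with T = 14, C = 9, P = 6.
δ* = (14−9)/(14−6) = 5/8.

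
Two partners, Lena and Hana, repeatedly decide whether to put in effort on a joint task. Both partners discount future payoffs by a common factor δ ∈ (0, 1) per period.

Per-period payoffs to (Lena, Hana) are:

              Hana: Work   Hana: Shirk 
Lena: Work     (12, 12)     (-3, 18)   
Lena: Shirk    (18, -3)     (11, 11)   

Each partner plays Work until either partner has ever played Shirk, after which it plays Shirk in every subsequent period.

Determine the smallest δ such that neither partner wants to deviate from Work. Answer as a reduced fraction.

6/7

Under grim trigger the critical discount factor is (T−C)/(T−P) with T = 18, C = 12, P = 11.
δ* = (18−12)/(18−11) = 6/7.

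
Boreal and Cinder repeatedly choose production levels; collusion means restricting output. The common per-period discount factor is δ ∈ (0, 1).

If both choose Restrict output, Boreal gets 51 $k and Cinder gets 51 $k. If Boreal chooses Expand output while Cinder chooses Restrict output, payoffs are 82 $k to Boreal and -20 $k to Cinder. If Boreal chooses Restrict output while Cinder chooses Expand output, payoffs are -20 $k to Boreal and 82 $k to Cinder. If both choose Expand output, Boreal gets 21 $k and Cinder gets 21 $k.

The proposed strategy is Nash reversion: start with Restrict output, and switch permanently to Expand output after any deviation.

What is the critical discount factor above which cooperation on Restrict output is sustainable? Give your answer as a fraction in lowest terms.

51/(1−δ) ≥ 82 + 21δ/(1−δ)
51 ≥ 82 − 61δ
δ ≥ 31/61.

31/61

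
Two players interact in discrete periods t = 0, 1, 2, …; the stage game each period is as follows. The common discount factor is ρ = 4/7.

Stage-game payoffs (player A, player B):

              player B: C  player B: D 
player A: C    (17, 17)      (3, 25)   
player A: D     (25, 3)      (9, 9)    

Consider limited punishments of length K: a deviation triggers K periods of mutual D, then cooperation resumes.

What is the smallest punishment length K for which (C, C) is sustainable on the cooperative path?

No profitable deviation requires (17−9)(ρ+…+ρ^K) ≥ 25−17, i.e. ρ+…+ρ^K ≥ 1 ≈ 1.0000.
With ρ = 4/7, the partial sums are K=1: 0.5714, K=2: 0.8980, K=3: 1.0845.
K = 3 is the first length at which the sum reaches 1.0000.

3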